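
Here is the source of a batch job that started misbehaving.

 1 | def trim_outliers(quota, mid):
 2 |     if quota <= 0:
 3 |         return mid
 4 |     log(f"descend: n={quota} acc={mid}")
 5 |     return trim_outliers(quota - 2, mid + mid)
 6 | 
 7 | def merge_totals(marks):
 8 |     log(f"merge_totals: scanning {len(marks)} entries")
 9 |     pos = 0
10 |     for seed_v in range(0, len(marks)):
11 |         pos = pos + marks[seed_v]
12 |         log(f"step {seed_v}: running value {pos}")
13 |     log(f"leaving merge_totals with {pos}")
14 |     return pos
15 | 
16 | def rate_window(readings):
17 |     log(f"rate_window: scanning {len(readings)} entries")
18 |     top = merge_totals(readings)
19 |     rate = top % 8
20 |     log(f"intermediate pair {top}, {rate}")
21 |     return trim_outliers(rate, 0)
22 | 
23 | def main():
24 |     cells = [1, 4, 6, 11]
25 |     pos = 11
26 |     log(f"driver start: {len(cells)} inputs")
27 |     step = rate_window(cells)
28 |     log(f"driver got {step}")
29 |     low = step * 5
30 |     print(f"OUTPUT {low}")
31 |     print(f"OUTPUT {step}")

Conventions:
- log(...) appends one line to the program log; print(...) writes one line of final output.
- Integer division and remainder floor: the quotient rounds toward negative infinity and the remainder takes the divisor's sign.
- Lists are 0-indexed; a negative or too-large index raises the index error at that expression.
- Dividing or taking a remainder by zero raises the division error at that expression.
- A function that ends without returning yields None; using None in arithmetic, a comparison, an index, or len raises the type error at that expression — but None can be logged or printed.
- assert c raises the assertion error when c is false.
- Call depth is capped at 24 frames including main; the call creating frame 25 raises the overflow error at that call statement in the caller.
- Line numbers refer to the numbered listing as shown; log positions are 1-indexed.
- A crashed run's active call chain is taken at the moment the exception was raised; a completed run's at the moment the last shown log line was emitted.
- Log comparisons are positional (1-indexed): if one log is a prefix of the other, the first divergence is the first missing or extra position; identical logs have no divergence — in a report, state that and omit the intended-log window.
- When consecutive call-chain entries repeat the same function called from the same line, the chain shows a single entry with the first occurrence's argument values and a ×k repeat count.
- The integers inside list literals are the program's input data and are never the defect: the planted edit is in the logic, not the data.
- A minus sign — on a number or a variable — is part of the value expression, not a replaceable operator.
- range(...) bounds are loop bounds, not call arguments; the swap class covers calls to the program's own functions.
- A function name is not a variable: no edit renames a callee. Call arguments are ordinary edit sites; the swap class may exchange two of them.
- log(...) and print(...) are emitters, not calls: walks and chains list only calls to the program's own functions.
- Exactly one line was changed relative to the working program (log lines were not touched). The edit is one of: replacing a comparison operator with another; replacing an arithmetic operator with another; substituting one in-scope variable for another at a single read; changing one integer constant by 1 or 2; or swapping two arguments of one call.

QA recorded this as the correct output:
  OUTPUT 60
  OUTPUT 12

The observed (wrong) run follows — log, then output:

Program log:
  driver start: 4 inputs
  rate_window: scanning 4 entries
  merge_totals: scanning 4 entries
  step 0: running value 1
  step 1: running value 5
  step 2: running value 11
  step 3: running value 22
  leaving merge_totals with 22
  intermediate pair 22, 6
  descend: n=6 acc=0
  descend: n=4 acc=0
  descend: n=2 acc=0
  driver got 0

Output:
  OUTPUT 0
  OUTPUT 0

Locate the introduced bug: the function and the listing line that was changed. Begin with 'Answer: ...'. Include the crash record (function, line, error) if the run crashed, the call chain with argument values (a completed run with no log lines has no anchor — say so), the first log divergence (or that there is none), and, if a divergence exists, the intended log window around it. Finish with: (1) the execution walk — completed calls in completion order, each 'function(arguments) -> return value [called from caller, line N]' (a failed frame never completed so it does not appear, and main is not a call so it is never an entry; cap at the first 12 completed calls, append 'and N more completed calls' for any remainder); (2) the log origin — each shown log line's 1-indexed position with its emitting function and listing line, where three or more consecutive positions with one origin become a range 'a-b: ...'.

Answer: the defect is in trim_outliers at line 5.
Key observation: At log position 11 the runs split — shown 'descend: n=4 acc=0', but the working version logs 'descend: n=4 acc=6'.
Call chain: main.
First divergence: position 11 — the shown line 'descend: n=4 acc=0' should read 'descend: n=4 acc=6'.
Intended log window:
  9: intermediate pair 22, 6
  10: descend: n=6 acc=0
  11: descend: n=4 acc=6
  12: descend: n=2 acc=10
Execution walk:
  merge_totals([1, 4, 6, 11]) -> 22  [called from rate_window, line 18]
  trim_outliers(0, 0) -> 0  [called from trim_outliers, line 5]
  trim_outliers(2, 0) -> 0  [called from trim_outliers, line 5]
  trim_outliers(4, 0) -> 0  [called from trim_outliers, line 5]
  trim_outliers(6, 0) -> 0  [called from rate_window, line 21]
  rate_window([1, 4, 6, 11]) -> 0  [called from main, line 27]
Log line origins:
  1: logged in main at line 26
  2: logged in rate_window at line 17
  3: logged in merge_totals at line 8
  4-7: logged in merge_totals at line 12
  8: logged in merge_totals at line 13
  9: logged in rate_window at line 20
  10-12: logged in trim_outliers at line 4
  13: logged in main at line 28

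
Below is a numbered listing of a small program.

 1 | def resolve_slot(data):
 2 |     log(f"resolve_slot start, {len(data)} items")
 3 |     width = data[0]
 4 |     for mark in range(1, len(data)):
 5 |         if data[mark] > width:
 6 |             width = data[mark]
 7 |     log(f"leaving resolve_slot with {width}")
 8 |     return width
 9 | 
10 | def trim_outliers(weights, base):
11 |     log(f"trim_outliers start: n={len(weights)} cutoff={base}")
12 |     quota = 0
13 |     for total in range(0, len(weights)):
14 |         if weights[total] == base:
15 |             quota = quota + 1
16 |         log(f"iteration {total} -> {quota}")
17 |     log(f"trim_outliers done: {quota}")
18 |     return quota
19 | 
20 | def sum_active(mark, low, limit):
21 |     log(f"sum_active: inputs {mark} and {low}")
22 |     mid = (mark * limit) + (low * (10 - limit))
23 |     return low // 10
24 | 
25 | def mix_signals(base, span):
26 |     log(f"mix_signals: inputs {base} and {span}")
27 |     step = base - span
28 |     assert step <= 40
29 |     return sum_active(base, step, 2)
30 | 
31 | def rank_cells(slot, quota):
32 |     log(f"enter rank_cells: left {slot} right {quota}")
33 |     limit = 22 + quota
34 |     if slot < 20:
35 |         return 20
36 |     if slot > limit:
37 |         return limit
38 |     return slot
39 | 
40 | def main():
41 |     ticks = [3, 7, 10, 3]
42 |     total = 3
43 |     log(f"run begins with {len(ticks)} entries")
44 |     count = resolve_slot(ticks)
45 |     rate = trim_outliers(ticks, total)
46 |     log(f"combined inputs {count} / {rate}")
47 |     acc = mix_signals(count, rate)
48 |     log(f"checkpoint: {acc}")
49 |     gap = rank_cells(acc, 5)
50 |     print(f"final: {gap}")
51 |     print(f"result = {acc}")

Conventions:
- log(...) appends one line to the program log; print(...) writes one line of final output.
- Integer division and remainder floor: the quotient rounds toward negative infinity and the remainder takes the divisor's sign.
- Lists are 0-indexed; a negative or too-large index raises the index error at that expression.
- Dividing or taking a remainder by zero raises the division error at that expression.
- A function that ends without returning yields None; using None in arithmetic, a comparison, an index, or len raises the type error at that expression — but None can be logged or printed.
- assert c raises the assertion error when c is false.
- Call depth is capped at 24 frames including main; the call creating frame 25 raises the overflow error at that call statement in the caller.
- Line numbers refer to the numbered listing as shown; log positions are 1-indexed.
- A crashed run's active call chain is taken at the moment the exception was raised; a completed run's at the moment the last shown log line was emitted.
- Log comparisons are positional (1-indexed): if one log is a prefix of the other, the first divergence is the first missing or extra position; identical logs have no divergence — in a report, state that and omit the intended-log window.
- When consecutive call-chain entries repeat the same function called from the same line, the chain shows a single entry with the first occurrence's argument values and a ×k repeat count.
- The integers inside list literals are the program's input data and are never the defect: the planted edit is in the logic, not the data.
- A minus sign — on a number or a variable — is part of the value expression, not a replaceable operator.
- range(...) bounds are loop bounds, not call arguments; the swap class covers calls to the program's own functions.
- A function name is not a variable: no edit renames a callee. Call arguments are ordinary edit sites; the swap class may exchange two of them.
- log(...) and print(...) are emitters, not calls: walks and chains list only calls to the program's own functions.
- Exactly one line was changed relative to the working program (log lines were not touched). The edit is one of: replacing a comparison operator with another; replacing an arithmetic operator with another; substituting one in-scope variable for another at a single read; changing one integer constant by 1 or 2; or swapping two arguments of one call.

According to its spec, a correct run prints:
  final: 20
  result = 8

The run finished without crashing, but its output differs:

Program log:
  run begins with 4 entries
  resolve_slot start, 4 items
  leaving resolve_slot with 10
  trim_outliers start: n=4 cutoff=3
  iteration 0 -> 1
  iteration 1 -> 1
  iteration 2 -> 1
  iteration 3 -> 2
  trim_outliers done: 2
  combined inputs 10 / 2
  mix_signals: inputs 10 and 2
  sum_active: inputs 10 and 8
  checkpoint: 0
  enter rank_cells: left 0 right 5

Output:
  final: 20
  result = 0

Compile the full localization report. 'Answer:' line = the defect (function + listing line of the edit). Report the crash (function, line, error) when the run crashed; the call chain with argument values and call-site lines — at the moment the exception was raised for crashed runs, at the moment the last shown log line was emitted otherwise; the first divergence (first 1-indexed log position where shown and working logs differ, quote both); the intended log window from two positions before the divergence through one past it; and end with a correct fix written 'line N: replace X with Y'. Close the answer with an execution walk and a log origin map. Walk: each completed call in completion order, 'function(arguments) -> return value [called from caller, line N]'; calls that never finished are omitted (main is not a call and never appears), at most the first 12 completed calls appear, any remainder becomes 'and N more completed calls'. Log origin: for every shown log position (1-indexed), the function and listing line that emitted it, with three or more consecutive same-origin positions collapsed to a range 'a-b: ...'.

Answer: the defect is in sum_active at line 23.
Key fact: Position 13 is the first bad log line: 'checkpoint: 0' should read 'checkpoint: 8'.
Call chain: main -> rank_cells(0, 5) (called at line 49).
First divergence: position 13 — shown 'checkpoint: 0', intended 'checkpoint: 8'.
Intended log window:
  11: mix_signals: inputs 10 and 2
  12: sum_active: inputs 10 and 8
  13: checkpoint: 8
  14: enter rank_cells: left 8 right 5
Execution walk:
  resolve_slot([3, 7, 10, 3]) -> 10  [called from main, line 44]
  trim_outliers([3, 7, 10, 3], 3) -> 2  [called from main, line 45]
  sum_active(10, 8, 2) -> 0  [called from mix_signals, line 29]
  mix_signals(10, 2) -> 0  [called from main, line 47]
  rank_cells(0, 5) -> 20  [called from main, line 49]
Log origin:
  1: emitted by main (line 43)
  2: emitted by resolve_slot (line 2)
  3: emitted by resolve_slot (line 7)
  4: emitted by trim_outliers (line 11)
  5-8: emitted by trim_outliers (line 16)
  9: emitted by trim_outliers (line 17)
  10: emitted by main (line 46)
  11: emitted by mix_signals (line 26)
  12: emitted by sum_active (line 21)
  13: emitted by main (line 48)
  14: emitted by rank_cells (line 32)
A correct fix: line 23: replace `low` with `mid`.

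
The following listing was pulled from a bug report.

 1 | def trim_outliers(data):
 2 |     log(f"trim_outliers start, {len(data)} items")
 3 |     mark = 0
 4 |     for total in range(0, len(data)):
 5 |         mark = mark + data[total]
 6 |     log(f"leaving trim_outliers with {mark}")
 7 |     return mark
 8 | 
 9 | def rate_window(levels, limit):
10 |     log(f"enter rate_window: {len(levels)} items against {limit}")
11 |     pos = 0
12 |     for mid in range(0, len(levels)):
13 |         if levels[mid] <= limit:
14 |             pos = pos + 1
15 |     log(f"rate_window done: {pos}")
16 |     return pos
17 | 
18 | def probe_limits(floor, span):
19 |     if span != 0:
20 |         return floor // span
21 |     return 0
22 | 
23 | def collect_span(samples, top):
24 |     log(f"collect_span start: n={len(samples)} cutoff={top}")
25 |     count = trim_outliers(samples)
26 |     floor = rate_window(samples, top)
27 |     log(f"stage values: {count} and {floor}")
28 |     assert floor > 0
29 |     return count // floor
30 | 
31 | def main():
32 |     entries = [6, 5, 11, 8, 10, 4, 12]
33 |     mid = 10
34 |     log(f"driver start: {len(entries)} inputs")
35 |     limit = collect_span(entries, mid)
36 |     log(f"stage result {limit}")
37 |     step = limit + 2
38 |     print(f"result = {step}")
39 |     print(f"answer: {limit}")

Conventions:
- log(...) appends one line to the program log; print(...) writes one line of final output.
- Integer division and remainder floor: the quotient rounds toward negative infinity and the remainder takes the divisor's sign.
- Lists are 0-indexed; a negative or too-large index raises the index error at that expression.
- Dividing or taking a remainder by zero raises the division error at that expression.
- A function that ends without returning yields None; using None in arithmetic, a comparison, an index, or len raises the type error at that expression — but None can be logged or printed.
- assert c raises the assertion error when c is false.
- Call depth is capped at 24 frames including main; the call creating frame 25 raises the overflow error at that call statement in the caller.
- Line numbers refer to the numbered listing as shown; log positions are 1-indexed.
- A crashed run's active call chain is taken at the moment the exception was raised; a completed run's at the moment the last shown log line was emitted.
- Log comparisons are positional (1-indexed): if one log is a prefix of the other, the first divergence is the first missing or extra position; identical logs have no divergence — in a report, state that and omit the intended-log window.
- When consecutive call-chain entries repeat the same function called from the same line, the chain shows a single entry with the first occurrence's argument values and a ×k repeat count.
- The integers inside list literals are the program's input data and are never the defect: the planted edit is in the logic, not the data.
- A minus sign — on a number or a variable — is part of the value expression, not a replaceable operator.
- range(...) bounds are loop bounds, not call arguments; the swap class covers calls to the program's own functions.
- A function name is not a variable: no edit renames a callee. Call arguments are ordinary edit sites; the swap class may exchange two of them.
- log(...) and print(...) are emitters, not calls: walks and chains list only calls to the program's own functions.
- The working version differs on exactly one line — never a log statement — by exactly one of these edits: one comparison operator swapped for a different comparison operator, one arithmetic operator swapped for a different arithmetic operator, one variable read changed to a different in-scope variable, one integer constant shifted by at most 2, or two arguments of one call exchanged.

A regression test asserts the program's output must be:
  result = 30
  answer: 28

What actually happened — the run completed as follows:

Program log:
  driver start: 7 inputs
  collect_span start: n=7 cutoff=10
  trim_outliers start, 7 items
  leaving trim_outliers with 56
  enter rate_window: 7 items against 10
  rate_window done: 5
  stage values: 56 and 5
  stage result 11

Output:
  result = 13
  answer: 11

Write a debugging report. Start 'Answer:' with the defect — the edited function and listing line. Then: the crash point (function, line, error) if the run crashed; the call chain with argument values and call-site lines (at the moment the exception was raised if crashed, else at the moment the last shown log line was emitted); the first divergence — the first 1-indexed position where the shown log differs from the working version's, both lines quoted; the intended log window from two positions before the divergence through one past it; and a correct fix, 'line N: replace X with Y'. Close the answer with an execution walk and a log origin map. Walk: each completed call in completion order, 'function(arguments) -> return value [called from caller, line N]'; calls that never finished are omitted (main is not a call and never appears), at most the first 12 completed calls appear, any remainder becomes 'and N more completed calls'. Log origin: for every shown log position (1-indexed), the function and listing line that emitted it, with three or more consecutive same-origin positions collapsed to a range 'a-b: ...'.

Answer: the defect is in rate_window at line 13.
The tell: Position 6 is the first bad log line: 'rate_window done: 5' should read 'rate_window done: 2'.
Call chain: main.
First divergence: at position 6 the run shows 'rate_window done: 5' where the working version logs 'rate_window done: 2'.
Intended log window:
  4: leaving trim_outliers with 56
  5: enter rate_window: 7 items against 10
  6: rate_window done: 2
  7: stage values: 56 and 2
Execution walk:
  trim_outliers([6, 5, 11, 8, 10, 4, 12]) -> 56  [called from collect_span, line 25]
  rate_window([6, 5, 11, 8, 10, 4, 12], 10) -> 5  [called from collect_span, line 26]
  collect_span([6, 5, 11, 8, 10, 4, 12], 10) -> 11  [called from main, line 35]
Origin of each log line:
  1 — main, line 34
  2 — collect_span, line 24
  3 — trim_outliers, line 2
  4 — trim_outliers, line 6
  5 — rate_window, line 10
  6 — rate_window, line 15
  7 — collect_span, line 27
  8 — main, line 36
A correct fix: line 13: replace `<=` with `>`.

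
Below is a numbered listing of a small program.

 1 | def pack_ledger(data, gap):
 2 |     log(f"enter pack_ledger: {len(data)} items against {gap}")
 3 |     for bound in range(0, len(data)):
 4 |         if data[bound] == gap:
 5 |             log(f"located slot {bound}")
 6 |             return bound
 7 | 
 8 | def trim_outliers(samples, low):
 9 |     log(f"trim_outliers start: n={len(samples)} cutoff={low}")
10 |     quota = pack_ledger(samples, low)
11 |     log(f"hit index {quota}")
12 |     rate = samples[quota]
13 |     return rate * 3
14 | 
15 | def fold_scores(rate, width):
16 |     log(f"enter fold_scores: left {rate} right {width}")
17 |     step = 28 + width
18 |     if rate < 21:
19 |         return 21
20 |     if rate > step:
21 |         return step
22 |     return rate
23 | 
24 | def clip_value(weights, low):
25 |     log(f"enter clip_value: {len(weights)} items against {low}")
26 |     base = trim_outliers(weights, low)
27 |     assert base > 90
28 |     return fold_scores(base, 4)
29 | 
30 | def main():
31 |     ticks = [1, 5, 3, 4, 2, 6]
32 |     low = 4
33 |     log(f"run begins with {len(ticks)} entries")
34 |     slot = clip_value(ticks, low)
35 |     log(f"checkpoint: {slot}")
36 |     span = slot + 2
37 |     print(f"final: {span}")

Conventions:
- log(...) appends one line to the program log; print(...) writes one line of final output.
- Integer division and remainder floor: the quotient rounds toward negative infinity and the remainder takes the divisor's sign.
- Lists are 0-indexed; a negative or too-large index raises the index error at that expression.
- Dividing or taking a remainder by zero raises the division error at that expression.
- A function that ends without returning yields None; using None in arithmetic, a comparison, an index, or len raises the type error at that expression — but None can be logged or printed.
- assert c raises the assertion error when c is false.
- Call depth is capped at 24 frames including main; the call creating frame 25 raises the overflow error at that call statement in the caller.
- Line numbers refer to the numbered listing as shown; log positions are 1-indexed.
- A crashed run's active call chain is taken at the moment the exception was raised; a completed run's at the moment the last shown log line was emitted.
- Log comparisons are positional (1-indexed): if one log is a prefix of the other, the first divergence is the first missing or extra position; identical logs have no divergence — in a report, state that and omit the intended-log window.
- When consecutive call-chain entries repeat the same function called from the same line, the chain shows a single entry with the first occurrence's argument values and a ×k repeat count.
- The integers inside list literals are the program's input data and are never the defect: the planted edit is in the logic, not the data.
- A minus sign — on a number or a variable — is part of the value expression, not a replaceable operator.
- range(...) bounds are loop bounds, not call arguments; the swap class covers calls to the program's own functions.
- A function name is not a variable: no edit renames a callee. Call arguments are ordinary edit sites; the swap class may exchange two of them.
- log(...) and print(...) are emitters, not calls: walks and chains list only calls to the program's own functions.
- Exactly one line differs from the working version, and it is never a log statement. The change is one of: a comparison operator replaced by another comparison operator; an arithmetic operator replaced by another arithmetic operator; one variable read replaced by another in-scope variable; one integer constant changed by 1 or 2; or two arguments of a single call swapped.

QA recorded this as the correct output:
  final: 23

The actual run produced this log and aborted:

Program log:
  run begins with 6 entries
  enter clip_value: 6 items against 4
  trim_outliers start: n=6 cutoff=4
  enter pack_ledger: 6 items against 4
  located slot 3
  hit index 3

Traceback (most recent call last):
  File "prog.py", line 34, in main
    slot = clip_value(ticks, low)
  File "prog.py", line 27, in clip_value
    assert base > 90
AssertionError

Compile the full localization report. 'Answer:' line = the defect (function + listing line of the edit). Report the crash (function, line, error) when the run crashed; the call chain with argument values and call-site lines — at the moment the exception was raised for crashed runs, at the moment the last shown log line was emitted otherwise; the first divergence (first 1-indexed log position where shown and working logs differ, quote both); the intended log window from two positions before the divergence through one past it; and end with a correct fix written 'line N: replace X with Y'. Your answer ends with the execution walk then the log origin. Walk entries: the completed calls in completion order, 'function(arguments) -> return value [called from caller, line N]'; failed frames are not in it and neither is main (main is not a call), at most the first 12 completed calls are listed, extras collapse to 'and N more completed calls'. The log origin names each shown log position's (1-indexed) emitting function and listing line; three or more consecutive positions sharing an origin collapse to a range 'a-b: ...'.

Answer: the defect is in clip_value at line 27.
Key observation: After 6 matching log lines the faulty run goes silent, while the working version continues with 'enter fold_scores: left 12 right 4'.
Crash: clip_value, line 27, AssertionError.
Call chain: main -> clip_value([1, 5, 3, 4, 2, 6], 4) (called at line 34).
First divergence: position 7 — after 6 matching lines the faulty run goes silent; intended next line 'enter fold_scores: left 12 right 4'.
Intended log window:
  5: located slot 3
  6: hit index 3
  7: enter fold_scores: left 12 right 4
  8: checkpoint: 21
Execution walk:
  pack_ledger([1, 5, 3, 4, 2, 6], 4) -> 3  [called from trim_outliers, line 10]
  trim_outliers([1, 5, 3, 4, 2, 6], 4) -> 12  [called from clip_value, line 26]
Log origins:
  1: logged in main at line 33
  2: logged in clip_value at line 25
  3: logged in trim_outliers at line 9
  4: logged in pack_ledger at line 2
  5: logged in pack_ledger at line 5
  6: logged in trim_outliers at line 11
A correct fix: line 27: replace `>` with `<=`.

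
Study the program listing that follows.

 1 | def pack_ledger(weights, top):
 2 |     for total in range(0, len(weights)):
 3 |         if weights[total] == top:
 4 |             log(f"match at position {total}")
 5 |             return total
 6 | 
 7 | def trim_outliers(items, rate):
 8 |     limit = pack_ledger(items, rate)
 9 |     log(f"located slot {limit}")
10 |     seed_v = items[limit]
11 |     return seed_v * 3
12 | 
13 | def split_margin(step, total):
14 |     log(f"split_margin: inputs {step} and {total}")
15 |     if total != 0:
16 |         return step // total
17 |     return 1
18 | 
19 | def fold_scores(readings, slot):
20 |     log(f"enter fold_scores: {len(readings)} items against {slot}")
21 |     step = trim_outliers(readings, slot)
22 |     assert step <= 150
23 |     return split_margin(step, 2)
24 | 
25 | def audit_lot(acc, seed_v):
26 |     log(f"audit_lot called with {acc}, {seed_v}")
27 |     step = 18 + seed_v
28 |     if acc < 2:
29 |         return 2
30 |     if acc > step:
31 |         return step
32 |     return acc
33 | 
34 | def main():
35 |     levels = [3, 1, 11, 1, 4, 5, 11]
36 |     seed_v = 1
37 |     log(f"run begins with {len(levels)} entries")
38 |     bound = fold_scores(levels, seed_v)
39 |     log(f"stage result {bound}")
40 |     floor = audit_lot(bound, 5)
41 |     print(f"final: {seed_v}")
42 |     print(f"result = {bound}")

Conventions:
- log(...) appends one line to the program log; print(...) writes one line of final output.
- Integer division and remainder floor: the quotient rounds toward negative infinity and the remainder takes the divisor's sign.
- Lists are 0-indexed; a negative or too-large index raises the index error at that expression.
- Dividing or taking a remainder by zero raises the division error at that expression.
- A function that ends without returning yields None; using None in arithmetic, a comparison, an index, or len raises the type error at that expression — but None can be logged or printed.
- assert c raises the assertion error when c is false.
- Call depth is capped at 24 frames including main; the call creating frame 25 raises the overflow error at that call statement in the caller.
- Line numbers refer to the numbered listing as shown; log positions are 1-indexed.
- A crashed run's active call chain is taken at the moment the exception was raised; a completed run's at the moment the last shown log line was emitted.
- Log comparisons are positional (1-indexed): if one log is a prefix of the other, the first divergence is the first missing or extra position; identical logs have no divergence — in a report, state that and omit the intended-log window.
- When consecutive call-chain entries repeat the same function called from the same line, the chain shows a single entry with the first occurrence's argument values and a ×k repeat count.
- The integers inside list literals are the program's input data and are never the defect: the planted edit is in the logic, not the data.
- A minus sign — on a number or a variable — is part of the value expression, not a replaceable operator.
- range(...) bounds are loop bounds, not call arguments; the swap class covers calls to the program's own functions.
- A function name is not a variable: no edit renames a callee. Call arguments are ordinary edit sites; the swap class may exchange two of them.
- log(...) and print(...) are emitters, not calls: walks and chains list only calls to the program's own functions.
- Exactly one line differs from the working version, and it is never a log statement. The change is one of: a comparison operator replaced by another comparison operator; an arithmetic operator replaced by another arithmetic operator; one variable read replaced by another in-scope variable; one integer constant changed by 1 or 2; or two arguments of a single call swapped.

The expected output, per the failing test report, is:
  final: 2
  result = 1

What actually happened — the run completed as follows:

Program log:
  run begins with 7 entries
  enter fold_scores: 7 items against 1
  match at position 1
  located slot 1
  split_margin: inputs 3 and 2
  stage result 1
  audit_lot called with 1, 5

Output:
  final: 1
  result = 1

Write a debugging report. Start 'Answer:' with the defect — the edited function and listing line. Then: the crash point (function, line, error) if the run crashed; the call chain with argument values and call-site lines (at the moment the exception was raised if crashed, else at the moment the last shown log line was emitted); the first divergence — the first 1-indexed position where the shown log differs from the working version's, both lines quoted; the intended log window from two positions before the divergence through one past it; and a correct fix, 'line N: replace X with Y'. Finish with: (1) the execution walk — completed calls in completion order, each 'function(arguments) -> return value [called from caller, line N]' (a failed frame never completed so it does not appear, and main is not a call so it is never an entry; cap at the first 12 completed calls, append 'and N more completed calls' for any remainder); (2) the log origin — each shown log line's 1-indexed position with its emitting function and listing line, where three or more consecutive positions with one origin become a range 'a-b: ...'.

Answer: the defect is in main at line 41.
Core observation: The logs agree in full; only the final output differs.
Call chain: main -> audit_lot(1, 5) (called at line 40).
First divergence: none; the two logs match at every position.
Execution walk:
  pack_ledger([3, 1, 11, 1, 4, 5, 11], 1) -> 1  [called from trim_outliers, line 8]
  trim_outliers([3, 1, 11, 1, 4, 5, 11], 1) -> 3  [called from fold_scores, line 21]
  split_margin(3, 2) -> 1  [called from fold_scores, line 23]
  fold_scores([3, 1, 11, 1, 4, 5, 11], 1) -> 1  [called from main, line 38]
  audit_lot(1, 5) -> 2  [called from main, line 40]
Log origins:
  1: emitted by main (line 37)
  2: emitted by fold_scores (line 20)
  3: emitted by pack_ledger (line 4)
  4: emitted by trim_outliers (line 9)
  5: emitted by split_margin (line 14)
  6: emitted by main (line 39)
  7: emitted by audit_lot (line 26)
A correct fix: line 41: replace `seed_v` with `floor`.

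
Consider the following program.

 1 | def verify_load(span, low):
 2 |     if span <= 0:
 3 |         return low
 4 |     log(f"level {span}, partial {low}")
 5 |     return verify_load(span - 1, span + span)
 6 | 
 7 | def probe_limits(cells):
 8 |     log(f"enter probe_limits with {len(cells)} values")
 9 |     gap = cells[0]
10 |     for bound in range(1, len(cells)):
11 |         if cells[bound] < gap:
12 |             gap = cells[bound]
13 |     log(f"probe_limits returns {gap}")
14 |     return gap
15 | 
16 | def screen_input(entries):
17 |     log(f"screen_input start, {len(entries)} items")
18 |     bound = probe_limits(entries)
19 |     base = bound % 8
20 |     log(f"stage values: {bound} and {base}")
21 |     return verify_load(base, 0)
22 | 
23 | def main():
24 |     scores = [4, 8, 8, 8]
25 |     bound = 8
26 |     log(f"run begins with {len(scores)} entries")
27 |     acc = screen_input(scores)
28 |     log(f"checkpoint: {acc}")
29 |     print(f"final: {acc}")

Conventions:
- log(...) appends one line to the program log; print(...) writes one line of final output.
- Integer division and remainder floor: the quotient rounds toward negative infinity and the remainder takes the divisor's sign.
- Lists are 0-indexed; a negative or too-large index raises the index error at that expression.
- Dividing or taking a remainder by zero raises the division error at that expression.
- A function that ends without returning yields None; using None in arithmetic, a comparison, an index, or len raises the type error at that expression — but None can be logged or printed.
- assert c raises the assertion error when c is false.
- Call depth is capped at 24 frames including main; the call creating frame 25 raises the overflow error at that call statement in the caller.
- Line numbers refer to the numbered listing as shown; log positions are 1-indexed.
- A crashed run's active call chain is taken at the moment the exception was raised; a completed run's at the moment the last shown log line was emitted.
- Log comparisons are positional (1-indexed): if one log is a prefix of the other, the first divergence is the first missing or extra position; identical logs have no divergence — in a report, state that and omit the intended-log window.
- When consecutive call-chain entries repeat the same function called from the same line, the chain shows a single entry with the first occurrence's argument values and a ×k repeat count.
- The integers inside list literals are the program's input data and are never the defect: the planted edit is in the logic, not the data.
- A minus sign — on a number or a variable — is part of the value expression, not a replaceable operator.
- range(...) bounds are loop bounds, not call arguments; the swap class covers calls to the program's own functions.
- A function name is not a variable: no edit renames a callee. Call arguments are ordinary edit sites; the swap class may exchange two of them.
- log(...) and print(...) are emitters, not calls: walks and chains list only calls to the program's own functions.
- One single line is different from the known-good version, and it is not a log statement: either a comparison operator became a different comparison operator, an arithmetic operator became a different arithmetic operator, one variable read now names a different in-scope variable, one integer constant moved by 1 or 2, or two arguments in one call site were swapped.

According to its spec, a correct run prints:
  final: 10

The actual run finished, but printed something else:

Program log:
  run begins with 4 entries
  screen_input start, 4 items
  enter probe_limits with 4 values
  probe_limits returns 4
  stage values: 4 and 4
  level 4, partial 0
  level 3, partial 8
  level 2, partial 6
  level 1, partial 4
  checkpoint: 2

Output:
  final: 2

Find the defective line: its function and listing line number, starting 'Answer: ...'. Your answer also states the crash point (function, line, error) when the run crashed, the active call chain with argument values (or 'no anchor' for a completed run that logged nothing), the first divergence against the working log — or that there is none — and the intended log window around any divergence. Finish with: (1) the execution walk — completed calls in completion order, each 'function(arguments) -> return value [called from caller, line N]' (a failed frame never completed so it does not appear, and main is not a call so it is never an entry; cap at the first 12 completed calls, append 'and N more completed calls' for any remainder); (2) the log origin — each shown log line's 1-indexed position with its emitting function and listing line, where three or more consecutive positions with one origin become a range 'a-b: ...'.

Answer: the defect is in verify_load at line 5.
Core observation: The earliest visible damage is log position 7 — 'level 3, partial 8' rather than the intended 'level 3, partial 4'.
Call chain: main.
First divergence: position 7 — the shown line 'level 3, partial 8' should read 'level 3, partial 4'.
Intended log window:
  5: stage values: 4 and 4
  6: level 4, partial 0
  7: level 3, partial 4
  8: level 2, partial 7
Execution walk:
  probe_limits([4, 8, 8, 8]) -> 4  [called from screen_input, line 18]
  verify_load(0, 2) -> 2  [called from verify_load, line 5]
  verify_load(1, 4) -> 2  [called from verify_load, line 5]
  verify_load(2, 6) -> 2  [called from verify_load, line 5]
  verify_load(3, 8) -> 2  [called from verify_load, line 5]
  verify_load(4, 0) -> 2  [called from screen_input, line 21]
  screen_input([4, 8, 8, 8]) -> 2  [called from main, line 27]
Log origins:
  1 — main, line 26
  2 — screen_input, line 17
  3 — probe_limits, line 8
  4 — probe_limits, line 13
  5 — screen_input, line 20
  6-9 — verify_load, line 4
  10 — main, line 28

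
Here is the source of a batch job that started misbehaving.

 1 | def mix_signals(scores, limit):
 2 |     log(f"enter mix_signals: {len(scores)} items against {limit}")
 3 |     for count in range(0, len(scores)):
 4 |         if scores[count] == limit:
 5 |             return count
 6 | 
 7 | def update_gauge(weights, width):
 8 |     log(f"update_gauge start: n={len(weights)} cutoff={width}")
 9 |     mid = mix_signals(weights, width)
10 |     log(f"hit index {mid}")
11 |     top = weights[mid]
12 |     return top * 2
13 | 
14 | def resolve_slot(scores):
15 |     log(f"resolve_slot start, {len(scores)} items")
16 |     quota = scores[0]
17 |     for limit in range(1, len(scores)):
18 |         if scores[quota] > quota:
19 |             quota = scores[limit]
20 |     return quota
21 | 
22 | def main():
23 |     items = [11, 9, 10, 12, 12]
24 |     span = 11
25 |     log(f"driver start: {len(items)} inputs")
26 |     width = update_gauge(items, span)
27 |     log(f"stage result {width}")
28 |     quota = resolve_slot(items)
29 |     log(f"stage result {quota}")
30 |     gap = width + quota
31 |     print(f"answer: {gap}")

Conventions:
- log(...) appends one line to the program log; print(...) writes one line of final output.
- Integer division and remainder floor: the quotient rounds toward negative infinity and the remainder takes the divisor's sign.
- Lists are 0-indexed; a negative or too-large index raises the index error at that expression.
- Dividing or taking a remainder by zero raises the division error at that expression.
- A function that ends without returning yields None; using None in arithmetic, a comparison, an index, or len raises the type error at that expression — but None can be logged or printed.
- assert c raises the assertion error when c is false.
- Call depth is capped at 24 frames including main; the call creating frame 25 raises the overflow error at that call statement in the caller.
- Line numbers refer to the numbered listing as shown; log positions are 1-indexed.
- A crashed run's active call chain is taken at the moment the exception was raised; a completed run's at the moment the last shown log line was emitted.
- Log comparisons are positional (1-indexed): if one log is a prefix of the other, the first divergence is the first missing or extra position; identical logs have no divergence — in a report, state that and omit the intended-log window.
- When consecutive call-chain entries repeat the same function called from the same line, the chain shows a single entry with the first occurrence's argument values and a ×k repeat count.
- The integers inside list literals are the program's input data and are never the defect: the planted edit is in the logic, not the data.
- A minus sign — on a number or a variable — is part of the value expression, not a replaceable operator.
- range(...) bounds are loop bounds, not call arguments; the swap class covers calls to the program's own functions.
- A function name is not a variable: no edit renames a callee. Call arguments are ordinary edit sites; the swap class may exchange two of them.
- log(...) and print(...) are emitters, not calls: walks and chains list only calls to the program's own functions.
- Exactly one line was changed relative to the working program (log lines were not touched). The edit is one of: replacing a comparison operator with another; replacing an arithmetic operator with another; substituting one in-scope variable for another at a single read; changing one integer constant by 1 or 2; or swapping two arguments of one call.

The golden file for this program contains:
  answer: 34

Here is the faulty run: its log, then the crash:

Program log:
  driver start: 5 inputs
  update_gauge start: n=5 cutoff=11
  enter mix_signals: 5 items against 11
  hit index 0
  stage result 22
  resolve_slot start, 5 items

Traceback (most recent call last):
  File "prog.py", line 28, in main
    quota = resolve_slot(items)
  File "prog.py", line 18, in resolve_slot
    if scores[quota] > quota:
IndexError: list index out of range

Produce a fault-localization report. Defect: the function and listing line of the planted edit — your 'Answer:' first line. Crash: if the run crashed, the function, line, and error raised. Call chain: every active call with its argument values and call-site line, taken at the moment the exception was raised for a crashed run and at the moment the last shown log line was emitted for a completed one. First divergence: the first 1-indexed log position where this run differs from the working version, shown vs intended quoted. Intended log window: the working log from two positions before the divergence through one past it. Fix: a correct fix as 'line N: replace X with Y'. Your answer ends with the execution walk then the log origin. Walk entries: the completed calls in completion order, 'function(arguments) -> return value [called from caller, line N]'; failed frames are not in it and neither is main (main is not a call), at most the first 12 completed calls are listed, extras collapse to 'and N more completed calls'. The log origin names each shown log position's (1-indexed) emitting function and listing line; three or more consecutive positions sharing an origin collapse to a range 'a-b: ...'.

Answer: the defect is in resolve_slot at line 18.
Core observation: A complete run would log 'stage result 12' next, but this one stopped at 6 lines.
Crash: resolve_slot, line 18, IndexError.
Call chain: main -> resolve_slot([11, 9, 10, 12, 12]) (called at line 28).
First divergence: position 7 (shown log ended at 6 lines; the working version continues: 'stage result 12').
Intended log window:
  5: stage result 22
  6: resolve_slot start, 5 items
  7: stage result 12
Execution walk:
  mix_signals([11, 9, 10, 12, 12], 11) -> 0  [called from update_gauge, line 9]
  update_gauge([11, 9, 10, 12, 12], 11) -> 22  [called from main, line 26]
Origin of each log line:
  1 — main, line 25
  2 — update_gauge, line 8
  3 — mix_signals, line 2
  4 — update_gauge, line 10
  5 — main, line 27
  6 — resolve_slot, line 15
A correct fix: line 18: replace `scores[quota]` with `scores[limit]`.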